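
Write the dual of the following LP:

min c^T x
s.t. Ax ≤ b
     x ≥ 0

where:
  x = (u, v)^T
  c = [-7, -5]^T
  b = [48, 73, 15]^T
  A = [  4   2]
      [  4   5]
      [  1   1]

Primal min cᵀx s.t. Ax ≤ b, x ≥ 0  →  Dual max −bᵀy s.t. Aᵀy ≥ −c, y ≥ 0.

Maximize: z = -48y1 - 73y2 - 15y3

Subject to:
  4y1 + 4y2 + y3 ≥ 7
  2y1 + 5y2 + y3 ≥ 5
  y1, y2, y3 ≥ 0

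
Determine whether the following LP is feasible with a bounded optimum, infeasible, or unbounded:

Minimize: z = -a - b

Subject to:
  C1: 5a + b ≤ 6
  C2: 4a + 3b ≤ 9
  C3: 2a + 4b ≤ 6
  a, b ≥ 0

Feasible with a bounded optimal solution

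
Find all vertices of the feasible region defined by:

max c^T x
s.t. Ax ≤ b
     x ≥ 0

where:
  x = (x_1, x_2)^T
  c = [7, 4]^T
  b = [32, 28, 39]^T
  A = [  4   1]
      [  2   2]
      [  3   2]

(0, 0), (8, 0), (6, 8), (0, 14)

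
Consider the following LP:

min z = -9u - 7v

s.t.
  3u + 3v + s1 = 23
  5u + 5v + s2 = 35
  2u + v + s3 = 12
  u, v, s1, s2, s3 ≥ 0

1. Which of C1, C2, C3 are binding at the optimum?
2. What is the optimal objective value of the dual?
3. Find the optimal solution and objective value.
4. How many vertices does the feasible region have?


1. C2, C3
2. -59
3. u = 5, v = 2, z = -59
4. 4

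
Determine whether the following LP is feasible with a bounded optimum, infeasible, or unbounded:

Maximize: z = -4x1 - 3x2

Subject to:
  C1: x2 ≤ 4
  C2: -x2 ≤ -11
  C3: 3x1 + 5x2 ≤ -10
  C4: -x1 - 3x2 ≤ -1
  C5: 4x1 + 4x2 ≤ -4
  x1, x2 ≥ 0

Infeasible (no feasible solution exists)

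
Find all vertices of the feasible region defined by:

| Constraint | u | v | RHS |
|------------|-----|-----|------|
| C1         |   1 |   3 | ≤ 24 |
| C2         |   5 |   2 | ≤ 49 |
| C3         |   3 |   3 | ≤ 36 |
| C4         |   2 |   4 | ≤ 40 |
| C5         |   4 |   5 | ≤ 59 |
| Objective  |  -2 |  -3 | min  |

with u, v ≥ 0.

(0, 0), (9.8, 0), (8.333, 3.667), (6, 6), (0, 8)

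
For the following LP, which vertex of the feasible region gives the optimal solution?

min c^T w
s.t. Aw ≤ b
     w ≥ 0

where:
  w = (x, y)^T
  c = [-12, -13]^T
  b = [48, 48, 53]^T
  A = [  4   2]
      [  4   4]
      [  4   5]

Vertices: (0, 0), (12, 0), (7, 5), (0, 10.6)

Evaluate the objective at each vertex of the feasible region:
  z(0, 0) = 0
  z(12, 0) = -144
  z(7, 5) = -149  ←
  z(0, 10.6) = -137.8
The minimum is at x = 7, y = 5.

(7, 5)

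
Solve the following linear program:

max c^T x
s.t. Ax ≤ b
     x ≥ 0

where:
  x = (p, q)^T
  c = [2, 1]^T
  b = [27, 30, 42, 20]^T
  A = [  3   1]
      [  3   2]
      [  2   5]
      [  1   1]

Evaluate the objective at each vertex of the feasible region:
  z(0, 0) = 0
  z(9, 0) = 18
  z(8, 3) = 19  ←
  z(6, 6) = 18
  z(0, 8.4) = 8.4
The maximum is at p = 8, q = 3.

p = 8, q = 3, z = 19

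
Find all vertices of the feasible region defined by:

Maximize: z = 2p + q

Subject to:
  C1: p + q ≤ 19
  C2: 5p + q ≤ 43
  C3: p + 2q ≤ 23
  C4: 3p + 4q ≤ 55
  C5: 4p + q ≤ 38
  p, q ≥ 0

(0, 0), (8.6, 0), (7, 8), (0, 11.5)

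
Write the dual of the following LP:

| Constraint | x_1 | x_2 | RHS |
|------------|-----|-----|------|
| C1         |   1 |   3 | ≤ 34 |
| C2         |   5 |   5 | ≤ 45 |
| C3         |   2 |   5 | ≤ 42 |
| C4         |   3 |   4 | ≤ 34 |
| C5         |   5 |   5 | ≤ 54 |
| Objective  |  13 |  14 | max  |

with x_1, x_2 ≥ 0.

Primal max cᵀx s.t. Ax ≤ b, x ≥ 0  →  Dual min bᵀy s.t. Aᵀy ≥ c, y ≥ 0.

Minimize: z = 34y1 + 45y2 + 42y3 + 34y4 + 54y5

Subject to:
  y1 + 5y2 + 2y3 + 3y4 + 5y5 ≥ 13
  3y1 + 5y2 + 5y3 + 4y4 + 5y5 ≥ 14
  y1, y2, y3, y4, y5 ≥ 0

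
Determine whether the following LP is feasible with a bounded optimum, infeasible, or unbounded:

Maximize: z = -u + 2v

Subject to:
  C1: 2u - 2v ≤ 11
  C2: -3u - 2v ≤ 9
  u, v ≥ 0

Unbounded (objective can increase without bound)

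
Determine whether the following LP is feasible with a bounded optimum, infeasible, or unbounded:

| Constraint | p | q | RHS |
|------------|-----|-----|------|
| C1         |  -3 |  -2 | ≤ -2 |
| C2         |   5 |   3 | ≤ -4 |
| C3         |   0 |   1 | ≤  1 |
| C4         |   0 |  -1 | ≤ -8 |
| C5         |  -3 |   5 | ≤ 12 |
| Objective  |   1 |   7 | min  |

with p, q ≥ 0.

Infeasible (no feasible solution exists)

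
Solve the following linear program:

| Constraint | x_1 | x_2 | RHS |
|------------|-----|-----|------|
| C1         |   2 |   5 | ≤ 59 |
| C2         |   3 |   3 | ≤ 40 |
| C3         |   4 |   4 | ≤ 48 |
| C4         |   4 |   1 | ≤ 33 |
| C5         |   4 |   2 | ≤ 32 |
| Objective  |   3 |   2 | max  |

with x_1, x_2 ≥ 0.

Evaluate the objective at each vertex of the feasible region:
  z(0, 0) = 0
  z(8, 0) = 24
  z(4, 8) = 28  ←
  z(0.3333, 11.67) = 24.33
  z(0, 11.8) = 23.6
The maximum is at x_1 = 4, x_2 = 8.

x_1 = 4, x_2 = 8, z = 28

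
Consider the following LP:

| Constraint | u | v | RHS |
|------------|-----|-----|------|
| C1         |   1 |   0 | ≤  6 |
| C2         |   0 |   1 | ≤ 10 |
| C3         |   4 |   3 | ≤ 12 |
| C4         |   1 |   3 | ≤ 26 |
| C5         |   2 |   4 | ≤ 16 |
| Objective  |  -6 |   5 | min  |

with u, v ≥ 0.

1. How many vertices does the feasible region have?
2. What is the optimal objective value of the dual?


1. 3
2. -18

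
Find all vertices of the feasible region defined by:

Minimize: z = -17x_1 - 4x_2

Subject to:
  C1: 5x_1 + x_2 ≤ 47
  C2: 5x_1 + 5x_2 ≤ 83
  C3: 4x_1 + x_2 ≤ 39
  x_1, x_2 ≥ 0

(0, 0), (9.4, 0), (8, 7), (7.467, 9.133), (0, 16.6)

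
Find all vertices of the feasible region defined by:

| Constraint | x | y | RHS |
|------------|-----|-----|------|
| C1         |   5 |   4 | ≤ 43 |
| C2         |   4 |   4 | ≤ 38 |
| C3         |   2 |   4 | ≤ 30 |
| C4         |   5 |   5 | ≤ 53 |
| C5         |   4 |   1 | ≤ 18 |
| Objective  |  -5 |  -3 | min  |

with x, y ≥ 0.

(0, 0), (4.5, 0), (3, 6), (0, 7.5)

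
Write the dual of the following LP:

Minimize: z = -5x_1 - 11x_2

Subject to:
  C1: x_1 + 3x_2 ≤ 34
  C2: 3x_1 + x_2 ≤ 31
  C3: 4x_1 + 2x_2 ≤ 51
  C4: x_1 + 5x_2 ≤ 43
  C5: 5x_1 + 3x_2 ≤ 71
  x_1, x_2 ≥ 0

Primal min cᵀx s.t. Ax ≤ b, x ≥ 0  →  Dual max −bᵀy s.t. Aᵀy ≥ −c, y ≥ 0.

Maximize: z = -34y1 - 31y2 - 51y3 - 43y4 - 71y5

Subject to:
  y1 + 3y2 + 4y3 + y4 + 5y5 ≥ 5
  3y1 + y2 + 2y3 + 5y4 + 3y5 ≥ 11
  y1, y2, y3, y4, y5 ≥ 0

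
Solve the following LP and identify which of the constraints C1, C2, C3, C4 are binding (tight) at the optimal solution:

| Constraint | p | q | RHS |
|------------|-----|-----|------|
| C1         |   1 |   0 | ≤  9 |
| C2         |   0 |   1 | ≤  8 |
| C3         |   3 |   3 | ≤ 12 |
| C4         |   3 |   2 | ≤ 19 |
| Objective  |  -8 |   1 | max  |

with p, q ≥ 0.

At p = 0, q = 4, compute slack b - a·x for each constraint:
  C1: 9 − 0 = 9  (slack)
  C2: 8 − 4 = 4  (slack)
  C3: 12 − 12 = 0  (binding)
  C4: 19 − 8 = 11  (slack)

Optimal: p = 0, q = 4
Binding: C3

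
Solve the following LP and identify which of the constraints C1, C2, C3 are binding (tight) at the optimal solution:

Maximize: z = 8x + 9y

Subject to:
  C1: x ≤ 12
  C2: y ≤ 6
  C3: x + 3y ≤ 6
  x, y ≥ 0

At x = 6, y = 0, compute slack b - a·x for each constraint:
  C1: 12 − 6 = 6  (slack)
  C2: 6 − 0 = 6  (slack)
  C3: 6 − 6 = 0  (binding)

Optimal: x = 6, y = 0
Binding: C3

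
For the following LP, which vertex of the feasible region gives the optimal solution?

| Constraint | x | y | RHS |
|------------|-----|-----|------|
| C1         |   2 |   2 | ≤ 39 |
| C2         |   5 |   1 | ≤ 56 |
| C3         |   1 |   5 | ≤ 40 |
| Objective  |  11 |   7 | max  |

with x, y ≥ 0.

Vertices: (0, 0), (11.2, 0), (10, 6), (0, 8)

Evaluate the objective at each vertex of the feasible region:
  z(0, 0) = 0
  z(11.2, 0) = 123.2
  z(10, 6) = 152  ←
  z(0, 8) = 56
The maximum is at x = 10, y = 6.

(10, 6)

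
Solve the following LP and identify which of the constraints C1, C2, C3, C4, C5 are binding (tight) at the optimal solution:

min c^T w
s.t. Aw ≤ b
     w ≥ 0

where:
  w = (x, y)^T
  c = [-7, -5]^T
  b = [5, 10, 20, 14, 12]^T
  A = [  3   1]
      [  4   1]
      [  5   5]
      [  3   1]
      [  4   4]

At x = 1, y = 2, compute slack b - a·x for each constraint:
  C1: 5 − 5 = 0  (binding)
  C2: 10 − 6 = 4  (slack)
  C3: 20 − 15 = 5  (slack)
  C4: 14 − 5 = 9  (slack)
  C5: 12 − 12 = 0  (binding)

Optimal: x = 1, y = 2
Binding: C1, C5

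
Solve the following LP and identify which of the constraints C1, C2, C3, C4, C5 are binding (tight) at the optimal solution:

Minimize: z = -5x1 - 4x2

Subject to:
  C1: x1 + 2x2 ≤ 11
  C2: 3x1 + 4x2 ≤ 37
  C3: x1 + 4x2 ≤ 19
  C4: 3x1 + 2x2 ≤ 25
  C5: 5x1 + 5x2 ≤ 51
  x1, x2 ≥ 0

At x1 = 7, x2 = 2, compute slack b - a·x for each constraint:
  C1: 11 − 11 = 0  (binding)
  C2: 37 − 29 = 8  (slack)
  C3: 19 − 15 = 4  (slack)
  C4: 25 − 25 = 0  (binding)
  C5: 51 − 45 = 6  (slack)

Optimal: x1 = 7, x2 = 2
Binding: C1, C4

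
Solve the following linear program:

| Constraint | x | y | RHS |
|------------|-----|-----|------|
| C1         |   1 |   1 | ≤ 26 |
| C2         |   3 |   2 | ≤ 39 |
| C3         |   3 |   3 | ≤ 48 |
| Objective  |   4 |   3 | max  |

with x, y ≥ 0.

Evaluate the objective at each vertex of the feasible region:
  z(0, 0) = 0
  z(13, 0) = 52
  z(7, 9) = 55  ←
  z(0, 16) = 48
The maximum is at x = 7, y = 9.

x = 7, y = 9, z = 55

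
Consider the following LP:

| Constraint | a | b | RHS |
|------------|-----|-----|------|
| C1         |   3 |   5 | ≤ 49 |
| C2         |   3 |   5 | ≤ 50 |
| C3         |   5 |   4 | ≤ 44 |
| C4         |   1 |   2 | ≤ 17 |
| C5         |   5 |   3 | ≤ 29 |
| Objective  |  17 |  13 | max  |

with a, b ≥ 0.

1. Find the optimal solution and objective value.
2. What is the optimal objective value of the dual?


1. a = 1, b = 8, z = 121
2. 121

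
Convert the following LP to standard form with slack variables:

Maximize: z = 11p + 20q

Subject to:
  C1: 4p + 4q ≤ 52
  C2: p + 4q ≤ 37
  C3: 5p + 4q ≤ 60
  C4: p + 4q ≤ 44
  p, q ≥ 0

max z = 11p + 20q

s.t.
  4p + 4q + s1 = 52
  p + 4q + s2 = 37
  5p + 4q + s3 = 60
  p + 4q + s4 = 44
  p, q, s1, s2, s3, s4 ≥ 0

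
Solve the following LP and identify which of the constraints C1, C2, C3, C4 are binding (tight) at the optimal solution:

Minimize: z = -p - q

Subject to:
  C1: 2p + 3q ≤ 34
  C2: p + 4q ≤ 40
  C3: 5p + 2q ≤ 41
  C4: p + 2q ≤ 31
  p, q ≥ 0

At p = 5, q = 8, compute slack b - a·x for each constraint:
  C1: 34 − 34 = 0  (binding)
  C2: 40 − 37 = 3  (slack)
  C3: 41 − 41 = 0  (binding)
  C4: 31 − 21 = 10  (slack)

Optimal: p = 5, q = 8
Binding: C1, C3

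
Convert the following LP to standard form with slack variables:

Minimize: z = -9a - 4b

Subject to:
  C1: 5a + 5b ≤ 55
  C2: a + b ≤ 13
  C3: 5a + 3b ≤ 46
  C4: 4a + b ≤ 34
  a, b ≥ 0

min z = -9a - 4b

s.t.
  5a + 5b + s1 = 55
  a + b + s2 = 13
  5a + 3b + s3 = 46
  4a + b + s4 = 34
  a, b, s1, s2, s3, s4 ≥ 0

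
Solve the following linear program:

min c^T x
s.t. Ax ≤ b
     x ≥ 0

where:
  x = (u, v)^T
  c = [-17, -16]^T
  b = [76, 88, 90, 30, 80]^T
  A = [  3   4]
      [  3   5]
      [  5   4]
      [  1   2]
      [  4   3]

Evaluate the objective at each vertex of the feasible region:
  z(0, 0) = 0
  z(18, 0) = -306
  z(10, 10) = -330  ←
  z(0, 15) = -240
The minimum is at u = 10, v = 10.

u = 10, v = 10, z = -330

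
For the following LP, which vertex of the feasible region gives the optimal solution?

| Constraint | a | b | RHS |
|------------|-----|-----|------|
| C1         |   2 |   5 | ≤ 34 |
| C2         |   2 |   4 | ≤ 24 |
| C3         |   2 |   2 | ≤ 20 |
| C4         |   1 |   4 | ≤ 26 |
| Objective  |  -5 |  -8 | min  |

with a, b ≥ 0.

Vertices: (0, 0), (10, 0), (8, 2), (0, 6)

Evaluate the objective at each vertex of the feasible region:
  z(0, 0) = 0
  z(10, 0) = -50
  z(8, 2) = -56  ←
  z(0, 6) = -48
The minimum is at a = 8, b = 2.

(8, 2)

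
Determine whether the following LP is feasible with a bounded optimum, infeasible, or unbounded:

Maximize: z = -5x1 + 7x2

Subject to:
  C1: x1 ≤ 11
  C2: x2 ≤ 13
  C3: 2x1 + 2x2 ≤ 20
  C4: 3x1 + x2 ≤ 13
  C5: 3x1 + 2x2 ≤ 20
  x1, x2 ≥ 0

Feasible with a bounded optimal solution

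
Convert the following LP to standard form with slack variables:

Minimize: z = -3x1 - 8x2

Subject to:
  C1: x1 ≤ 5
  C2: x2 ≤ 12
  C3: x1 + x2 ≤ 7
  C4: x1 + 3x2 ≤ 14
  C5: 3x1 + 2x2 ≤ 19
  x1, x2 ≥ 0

min z = -3x1 - 8x2

s.t.
  x1 + s1 = 5
  x2 + s2 = 12
  x1 + x2 + s3 = 7
  x1 + 3x2 + s4 = 14
  3x1 + 2x2 + s5 = 19
  x1, x2, s1, s2, s3, s4, s5 ≥ 0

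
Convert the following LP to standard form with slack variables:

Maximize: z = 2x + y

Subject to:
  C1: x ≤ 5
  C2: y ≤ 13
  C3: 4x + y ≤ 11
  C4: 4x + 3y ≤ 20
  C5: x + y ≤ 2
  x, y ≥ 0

max z = 2x + y

s.t.
  x + s1 = 5
  y + s2 = 13
  4x + y + s3 = 11
  4x + 3y + s4 = 20
  x + y + s5 = 2
  x, y, s1, s2, s3, s4, s5 ≥ 0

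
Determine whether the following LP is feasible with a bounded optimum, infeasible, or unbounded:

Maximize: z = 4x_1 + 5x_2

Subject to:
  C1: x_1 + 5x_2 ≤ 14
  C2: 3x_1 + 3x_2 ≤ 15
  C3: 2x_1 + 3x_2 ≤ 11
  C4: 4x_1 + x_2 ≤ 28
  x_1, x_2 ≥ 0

Feasible with a bounded optimal solution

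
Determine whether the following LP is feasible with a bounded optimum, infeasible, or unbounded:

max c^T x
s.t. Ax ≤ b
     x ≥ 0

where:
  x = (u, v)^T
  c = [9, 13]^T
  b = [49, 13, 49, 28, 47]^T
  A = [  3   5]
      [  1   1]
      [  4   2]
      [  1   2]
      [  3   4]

Feasible with a bounded optimal solution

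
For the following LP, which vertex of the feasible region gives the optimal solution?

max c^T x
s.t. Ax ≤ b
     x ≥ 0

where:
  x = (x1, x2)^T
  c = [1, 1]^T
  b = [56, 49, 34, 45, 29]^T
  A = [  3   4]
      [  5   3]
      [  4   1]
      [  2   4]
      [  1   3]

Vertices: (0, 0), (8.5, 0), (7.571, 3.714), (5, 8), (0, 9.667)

Evaluate the objective at each vertex of the feasible region:
  z(0, 0) = 0
  z(8.5, 0) = 8.5
  z(7.571, 3.714) = 11.29
  z(5, 8) = 13  ←
  z(0, 9.667) = 9.667
The maximum is at x1 = 5, x2 = 8.

(5, 8)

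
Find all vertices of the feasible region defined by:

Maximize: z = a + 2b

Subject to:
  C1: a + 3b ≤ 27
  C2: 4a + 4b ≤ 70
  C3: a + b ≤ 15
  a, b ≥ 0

(0, 0), (15, 0), (9, 6), (0, 9)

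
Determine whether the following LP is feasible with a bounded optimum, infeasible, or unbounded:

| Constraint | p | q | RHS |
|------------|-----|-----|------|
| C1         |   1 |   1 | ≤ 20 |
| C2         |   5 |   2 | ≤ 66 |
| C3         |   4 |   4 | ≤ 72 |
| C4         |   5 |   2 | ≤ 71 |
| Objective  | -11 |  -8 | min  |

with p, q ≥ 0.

Feasible with a bounded optimal solution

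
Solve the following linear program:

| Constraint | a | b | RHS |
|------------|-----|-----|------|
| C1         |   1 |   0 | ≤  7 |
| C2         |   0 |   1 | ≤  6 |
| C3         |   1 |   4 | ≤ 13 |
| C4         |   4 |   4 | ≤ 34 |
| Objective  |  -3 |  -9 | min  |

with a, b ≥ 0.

Evaluate the objective at each vertex of the feasible region:
  z(0, 0) = 0
  z(7, 0) = -21
  z(7, 1.5) = -34.5  ←
  z(0, 3.25) = -29.25
The minimum is at a = 7, b = 1.5.

a = 7, b = 1.5, z = -34.5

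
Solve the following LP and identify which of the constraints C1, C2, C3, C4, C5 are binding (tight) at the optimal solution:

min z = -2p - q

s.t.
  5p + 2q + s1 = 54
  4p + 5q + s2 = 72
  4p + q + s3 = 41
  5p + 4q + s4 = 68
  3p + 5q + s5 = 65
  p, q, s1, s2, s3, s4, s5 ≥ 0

At p = 8, q = 7, compute slack b - a·x for each constraint:
  C1: 54 − 54 = 0  (binding)
  C2: 72 − 67 = 5  (slack)
  C3: 41 − 39 = 2  (slack)
  C4: 68 − 68 = 0  (binding)
  C5: 65 − 59 = 6  (slack)

Optimal: p = 8, q = 7
Binding: C1, C4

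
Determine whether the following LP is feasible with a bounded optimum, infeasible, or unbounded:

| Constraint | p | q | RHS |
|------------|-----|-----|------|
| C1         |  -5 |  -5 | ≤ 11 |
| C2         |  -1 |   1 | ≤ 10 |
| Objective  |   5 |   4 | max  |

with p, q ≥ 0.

Unbounded (objective can increase without bound)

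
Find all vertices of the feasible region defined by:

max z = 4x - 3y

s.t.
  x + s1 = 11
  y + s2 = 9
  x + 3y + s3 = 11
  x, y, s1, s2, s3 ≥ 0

(0, 0), (11, 0), (0, 3.667)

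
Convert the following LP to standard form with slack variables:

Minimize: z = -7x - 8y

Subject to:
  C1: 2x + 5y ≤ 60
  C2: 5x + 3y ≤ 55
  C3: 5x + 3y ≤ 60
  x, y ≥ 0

min z = -7x - 8y

s.t.
  2x + 5y + s1 = 60
  5x + 3y + s2 = 55
  5x + 3y + s3 = 60
  x, y, s1, s2, s3 ≥ 0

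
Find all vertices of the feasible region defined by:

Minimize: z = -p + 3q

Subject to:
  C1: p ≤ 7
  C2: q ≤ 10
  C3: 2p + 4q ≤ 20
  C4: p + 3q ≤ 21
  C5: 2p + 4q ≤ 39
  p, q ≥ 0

(0, 0), (7, 0), (7, 1.5), (0, 5)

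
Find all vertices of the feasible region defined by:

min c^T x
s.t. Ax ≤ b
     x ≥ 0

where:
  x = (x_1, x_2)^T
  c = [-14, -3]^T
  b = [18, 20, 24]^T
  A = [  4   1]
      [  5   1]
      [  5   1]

(0, 0), (4, 0), (2, 10), (0, 18)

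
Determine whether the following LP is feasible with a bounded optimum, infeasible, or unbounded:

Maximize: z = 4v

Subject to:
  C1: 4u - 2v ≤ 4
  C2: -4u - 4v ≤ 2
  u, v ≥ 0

Unbounded (objective can increase without bound)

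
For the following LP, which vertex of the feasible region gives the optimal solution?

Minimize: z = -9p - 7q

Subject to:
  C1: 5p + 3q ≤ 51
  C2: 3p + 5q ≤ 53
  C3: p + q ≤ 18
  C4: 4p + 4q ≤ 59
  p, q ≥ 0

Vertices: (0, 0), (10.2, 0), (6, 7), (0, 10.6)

Evaluate the objective at each vertex of the feasible region:
  z(0, 0) = 0
  z(10.2, 0) = -91.8
  z(6, 7) = -103  ←
  z(0, 10.6) = -74.2
The minimum is at p = 6, q = 7.

(6, 7)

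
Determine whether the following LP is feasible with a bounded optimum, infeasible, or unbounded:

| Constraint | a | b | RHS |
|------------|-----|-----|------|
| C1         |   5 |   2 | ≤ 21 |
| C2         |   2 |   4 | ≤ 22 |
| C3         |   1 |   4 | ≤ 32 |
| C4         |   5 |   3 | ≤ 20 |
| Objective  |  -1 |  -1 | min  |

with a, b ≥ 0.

Feasible with a bounded optimal solution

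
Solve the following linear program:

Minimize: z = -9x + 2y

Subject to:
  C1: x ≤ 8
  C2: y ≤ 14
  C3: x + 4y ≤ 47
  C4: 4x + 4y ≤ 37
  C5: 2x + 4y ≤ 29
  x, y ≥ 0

Evaluate the objective at each vertex of the feasible region:
  z(0, 0) = 0
  z(8, 0) = -72  ←
  z(8, 1.25) = -69.5
  z(4, 5.25) = -25.5
  z(0, 7.25) = 14.5
The minimum is at x = 8, y = 0.

x = 8, y = 0, z = -72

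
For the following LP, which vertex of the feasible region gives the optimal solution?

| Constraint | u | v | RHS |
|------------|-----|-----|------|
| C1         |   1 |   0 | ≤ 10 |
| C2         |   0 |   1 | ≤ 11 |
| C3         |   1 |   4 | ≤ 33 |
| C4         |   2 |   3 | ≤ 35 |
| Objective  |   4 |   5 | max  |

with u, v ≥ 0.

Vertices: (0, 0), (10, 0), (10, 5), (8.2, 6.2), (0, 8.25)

Evaluate the objective at each vertex of the feasible region:
  z(0, 0) = 0
  z(10, 0) = 40
  z(10, 5) = 65  ←
  z(8.2, 6.2) = 63.8
  z(0, 8.25) = 41.25
The maximum is at u = 10, v = 5.

(10, 5)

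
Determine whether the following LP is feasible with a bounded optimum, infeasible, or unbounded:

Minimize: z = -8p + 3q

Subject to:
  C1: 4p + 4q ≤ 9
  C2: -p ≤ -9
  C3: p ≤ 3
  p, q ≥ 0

Infeasible (no feasible solution exists)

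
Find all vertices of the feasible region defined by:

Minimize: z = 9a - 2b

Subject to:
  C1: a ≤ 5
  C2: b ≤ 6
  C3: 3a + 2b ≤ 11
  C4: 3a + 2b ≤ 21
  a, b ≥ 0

(0, 0), (3.667, 0), (0, 5.5)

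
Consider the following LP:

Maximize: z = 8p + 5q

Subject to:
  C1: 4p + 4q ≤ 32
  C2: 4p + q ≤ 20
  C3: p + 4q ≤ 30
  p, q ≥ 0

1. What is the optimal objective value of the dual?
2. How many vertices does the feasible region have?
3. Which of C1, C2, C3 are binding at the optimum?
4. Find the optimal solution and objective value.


1. 52
2. 5
3. C1, C2
4. p = 4, q = 4, z = 52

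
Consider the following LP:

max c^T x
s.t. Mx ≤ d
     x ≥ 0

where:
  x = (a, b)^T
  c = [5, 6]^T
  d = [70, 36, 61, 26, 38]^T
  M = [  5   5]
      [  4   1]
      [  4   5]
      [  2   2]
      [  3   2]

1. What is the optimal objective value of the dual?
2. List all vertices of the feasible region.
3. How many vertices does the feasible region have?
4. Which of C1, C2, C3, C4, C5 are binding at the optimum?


1. 74
2. (0, 0), (9, 0), (7.667, 5.333), (4, 9), (0, 12.2)
3. 5
4. C3, C4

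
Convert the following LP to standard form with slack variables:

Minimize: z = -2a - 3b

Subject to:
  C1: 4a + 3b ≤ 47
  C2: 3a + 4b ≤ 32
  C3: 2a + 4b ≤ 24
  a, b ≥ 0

min z = -2a - 3b

s.t.
  4a + 3b + s1 = 47
  3a + 4b + s2 = 32
  2a + 4b + s3 = 24
  a, b, s1, s2, s3 ≥ 0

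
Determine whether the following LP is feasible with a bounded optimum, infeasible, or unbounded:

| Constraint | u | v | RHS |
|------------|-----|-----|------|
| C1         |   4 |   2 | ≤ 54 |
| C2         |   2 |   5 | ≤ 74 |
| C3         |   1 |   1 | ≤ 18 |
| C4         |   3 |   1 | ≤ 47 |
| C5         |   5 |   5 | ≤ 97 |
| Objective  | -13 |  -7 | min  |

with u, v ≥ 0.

Feasible with a bounded optimal solution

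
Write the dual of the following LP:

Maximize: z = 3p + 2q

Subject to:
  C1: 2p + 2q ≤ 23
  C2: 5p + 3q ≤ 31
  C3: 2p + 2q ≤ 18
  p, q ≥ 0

Primal max cᵀx s.t. Ax ≤ b, x ≥ 0  →  Dual min bᵀy s.t. Aᵀy ≥ c, y ≥ 0.

Minimize: z = 23y1 + 31y2 + 18y3

Subject to:
  2y1 + 5y2 + 2y3 ≥ 3
  2y1 + 3y2 + 2y3 ≥ 2
  y1, y2, y3 ≥ 0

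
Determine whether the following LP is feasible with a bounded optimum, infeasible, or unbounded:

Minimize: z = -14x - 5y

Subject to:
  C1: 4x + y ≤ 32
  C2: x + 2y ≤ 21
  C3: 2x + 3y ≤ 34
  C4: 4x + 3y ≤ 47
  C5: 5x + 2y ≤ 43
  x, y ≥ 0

Feasible with a bounded optimal solution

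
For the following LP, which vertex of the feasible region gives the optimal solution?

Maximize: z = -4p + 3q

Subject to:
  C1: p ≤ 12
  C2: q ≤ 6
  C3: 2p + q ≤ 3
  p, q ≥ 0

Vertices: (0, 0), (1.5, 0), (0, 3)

Evaluate the objective at each vertex of the feasible region:
  z(0, 0) = 0
  z(1.5, 0) = -6
  z(0, 3) = 9  ←
The maximum is at p = 0, q = 3.

(0, 3)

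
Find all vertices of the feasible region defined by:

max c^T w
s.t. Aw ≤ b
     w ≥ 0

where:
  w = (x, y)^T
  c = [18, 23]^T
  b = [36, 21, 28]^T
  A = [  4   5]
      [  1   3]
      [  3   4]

(0, 0), (9, 0), (4, 4), (0, 7)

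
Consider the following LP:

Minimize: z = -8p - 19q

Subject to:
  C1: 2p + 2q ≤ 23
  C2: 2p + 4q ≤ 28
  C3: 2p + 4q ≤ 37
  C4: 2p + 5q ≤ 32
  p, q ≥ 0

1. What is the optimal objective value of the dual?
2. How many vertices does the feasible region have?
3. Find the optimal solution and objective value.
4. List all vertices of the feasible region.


1. -124
2. 5
3. p = 6, q = 4, z = -124
4. (0, 0), (11.5, 0), (9, 2.5), (6, 4), (0, 6.4)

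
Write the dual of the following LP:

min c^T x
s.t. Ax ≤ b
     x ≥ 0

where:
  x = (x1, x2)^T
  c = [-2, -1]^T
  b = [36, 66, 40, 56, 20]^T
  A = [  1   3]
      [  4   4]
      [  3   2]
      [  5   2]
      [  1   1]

Primal min cᵀx s.t. Ax ≤ b, x ≥ 0  →  Dual max −bᵀy s.t. Aᵀy ≥ −c, y ≥ 0.

Maximize: z = -36y1 - 66y2 - 40y3 - 56y4 - 20y5

Subject to:
  y1 + 4y2 + 3y3 + 5y4 + y5 ≥ 2
  3y1 + 4y2 + 2y3 + 2y4 + y5 ≥ 1
  y1, y2, y3, y4, y5 ≥ 0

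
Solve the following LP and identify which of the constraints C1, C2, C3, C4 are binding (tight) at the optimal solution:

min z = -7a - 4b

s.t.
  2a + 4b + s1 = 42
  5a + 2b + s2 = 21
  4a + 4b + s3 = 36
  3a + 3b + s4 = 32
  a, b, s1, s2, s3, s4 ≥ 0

At a = 1, b = 8, compute slack b - a·x for each constraint:
  C1: 42 − 34 = 8  (slack)
  C2: 21 − 21 = 0  (binding)
  C3: 36 − 36 = 0  (binding)
  C4: 32 − 27 = 5  (slack)

Optimal: a = 1, b = 8
Binding: C2, C3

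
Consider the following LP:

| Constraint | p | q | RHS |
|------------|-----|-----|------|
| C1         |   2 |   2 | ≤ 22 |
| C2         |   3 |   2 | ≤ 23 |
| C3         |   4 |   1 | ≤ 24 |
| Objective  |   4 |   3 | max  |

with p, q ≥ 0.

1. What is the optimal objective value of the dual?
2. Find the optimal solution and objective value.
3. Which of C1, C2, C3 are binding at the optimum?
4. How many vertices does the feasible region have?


1. 34
2. p = 1, q = 10, z = 34
3. C1, C2
4. 5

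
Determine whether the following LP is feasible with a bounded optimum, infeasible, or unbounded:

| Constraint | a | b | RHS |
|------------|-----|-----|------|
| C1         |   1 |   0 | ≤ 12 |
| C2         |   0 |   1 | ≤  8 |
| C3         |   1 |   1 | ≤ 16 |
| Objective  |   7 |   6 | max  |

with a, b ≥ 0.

Feasible with a bounded optimal solution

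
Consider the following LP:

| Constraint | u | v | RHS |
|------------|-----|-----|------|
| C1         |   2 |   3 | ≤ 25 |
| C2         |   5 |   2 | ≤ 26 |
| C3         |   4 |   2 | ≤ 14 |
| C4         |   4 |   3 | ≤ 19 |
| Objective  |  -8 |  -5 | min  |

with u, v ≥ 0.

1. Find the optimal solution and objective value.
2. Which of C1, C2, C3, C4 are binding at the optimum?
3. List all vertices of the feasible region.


1. u = 1, v = 5, z = -33
2. C3, C4
3. (0, 0), (3.5, 0), (1, 5), (0, 6.333)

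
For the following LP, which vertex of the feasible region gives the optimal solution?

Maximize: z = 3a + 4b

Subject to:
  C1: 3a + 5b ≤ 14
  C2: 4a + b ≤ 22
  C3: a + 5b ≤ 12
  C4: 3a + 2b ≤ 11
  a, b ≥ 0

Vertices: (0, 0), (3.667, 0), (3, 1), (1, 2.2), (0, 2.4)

Evaluate the objective at each vertex of the feasible region:
  z(0, 0) = 0
  z(3.667, 0) = 11
  z(3, 1) = 13  ←
  z(1, 2.2) = 11.8
  z(0, 2.4) = 9.6
The maximum is at a = 3, b = 1.

(3, 1)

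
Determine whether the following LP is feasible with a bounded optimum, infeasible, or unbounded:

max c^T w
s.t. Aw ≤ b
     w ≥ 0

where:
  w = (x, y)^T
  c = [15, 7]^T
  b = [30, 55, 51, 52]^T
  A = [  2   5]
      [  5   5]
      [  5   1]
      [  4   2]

Feasible with a bounded optimal solution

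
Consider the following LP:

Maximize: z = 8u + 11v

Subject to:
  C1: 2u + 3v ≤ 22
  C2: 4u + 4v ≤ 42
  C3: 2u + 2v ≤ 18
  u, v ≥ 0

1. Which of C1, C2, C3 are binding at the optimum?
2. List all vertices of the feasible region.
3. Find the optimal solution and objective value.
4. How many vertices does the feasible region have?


1. C1, C3
2. (0, 0), (9, 0), (5, 4), (0, 7.333)
3. u = 5, v = 4, z = 84
4. 4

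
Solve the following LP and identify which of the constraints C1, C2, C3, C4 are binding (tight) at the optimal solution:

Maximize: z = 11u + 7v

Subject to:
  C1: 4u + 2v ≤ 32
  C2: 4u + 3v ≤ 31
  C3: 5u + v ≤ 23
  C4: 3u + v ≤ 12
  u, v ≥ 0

At u = 1, v = 9, compute slack b - a·x for each constraint:
  C1: 32 − 22 = 10  (slack)
  C2: 31 − 31 = 0  (binding)
  C3: 23 − 14 = 9  (slack)
  C4: 12 − 12 = 0  (binding)

Optimal: u = 1, v = 9
Binding: C2, C4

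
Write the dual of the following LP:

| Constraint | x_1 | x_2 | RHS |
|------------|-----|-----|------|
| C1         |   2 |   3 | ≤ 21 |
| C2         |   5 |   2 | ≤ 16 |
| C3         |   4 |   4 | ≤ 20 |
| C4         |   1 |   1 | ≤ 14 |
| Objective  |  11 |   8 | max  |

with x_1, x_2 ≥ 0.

Primal max cᵀx s.t. Ax ≤ b, x ≥ 0  →  Dual min bᵀy s.t. Aᵀy ≥ c, y ≥ 0.

Minimize: z = 21y1 + 16y2 + 20y3 + 14y4

Subject to:
  2y1 + 5y2 + 4y3 + y4 ≥ 11
  3y1 + 2y2 + 4y3 + y4 ≥ 8
  y1, y2, y3, y4 ≥ 0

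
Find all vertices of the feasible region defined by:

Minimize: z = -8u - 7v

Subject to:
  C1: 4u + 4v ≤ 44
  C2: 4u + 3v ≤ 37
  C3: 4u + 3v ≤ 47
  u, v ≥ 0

(0, 0), (9.25, 0), (4, 7), (0, 11)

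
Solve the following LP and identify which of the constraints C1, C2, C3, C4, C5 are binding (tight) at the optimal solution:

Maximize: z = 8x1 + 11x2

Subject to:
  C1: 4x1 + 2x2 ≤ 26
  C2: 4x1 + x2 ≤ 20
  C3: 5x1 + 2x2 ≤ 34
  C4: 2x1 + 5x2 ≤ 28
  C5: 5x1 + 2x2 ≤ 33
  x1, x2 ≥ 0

At x1 = 4, x2 = 4, compute slack b - a·x for each constraint:
  C1: 26 − 24 = 2  (slack)
  C2: 20 − 20 = 0  (binding)
  C3: 34 − 28 = 6  (slack)
  C4: 28 − 28 = 0  (binding)
  C5: 33 − 28 = 5  (slack)

Optimal: x1 = 4, x2 = 4
Binding: C2, C4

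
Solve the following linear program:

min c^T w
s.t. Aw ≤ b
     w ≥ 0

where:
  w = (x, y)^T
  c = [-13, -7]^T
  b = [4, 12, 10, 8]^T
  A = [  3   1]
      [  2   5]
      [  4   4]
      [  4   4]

Evaluate the objective at each vertex of the feasible region:
  z(0, 0) = 0
  z(1.333, 0) = -17.33
  z(1, 1) = -20  ←
  z(0, 2) = -14
The minimum is at x = 1, y = 1.

x = 1, y = 1, z = -20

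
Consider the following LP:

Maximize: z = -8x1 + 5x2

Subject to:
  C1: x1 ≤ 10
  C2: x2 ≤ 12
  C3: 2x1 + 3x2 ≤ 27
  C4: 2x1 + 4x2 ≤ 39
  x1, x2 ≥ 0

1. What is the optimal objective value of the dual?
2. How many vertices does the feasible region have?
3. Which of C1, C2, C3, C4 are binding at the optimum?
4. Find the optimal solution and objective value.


1. 45
2. 4
3. C3
4. x1 = 0, x2 = 9, z = 45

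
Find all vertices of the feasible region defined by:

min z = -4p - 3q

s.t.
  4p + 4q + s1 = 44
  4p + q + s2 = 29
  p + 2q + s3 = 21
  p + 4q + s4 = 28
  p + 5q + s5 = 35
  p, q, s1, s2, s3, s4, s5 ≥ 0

(0, 0), (7.25, 0), (6, 5), (5.333, 5.667), (0, 7)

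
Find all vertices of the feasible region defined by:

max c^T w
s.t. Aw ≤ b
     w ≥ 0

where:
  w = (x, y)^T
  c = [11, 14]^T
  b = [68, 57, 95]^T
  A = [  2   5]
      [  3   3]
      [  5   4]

(0, 0), (19, 0), (9, 10), (0, 13.6)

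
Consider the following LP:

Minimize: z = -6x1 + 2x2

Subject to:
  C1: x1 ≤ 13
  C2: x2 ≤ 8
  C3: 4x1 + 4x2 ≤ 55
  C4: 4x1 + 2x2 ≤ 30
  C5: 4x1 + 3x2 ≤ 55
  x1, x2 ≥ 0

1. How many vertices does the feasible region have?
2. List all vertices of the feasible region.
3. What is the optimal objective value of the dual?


1. 4
2. (0, 0), (7.5, 0), (3.5, 8), (0, 8)
3. -45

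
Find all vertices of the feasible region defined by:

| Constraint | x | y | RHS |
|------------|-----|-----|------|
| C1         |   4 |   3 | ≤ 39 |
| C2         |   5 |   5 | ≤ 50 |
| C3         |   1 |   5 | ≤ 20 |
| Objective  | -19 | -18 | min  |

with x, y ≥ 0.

(0, 0), (9.75, 0), (9, 1), (7.5, 2.5), (0, 4)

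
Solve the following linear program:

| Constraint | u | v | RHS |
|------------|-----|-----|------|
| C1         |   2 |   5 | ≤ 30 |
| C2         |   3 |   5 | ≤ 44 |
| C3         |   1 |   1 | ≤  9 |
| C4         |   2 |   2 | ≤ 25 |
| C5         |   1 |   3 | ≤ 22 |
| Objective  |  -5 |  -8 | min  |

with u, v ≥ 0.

Evaluate the objective at each vertex of the feasible region:
  z(0, 0) = 0
  z(9, 0) = -45
  z(5, 4) = -57  ←
  z(0, 6) = -48
The minimum is at u = 5, v = 4.

u = 5, v = 4, z = -57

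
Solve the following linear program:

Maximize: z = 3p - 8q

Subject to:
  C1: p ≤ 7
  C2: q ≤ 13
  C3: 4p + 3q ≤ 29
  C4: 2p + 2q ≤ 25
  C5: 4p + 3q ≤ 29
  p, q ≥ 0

Evaluate the objective at each vertex of the feasible region:
  z(0, 0) = 0
  z(7, 0) = 21  ←
  z(7, 0.3333) = 18.33
  z(0, 9.667) = -77.33
The maximum is at p = 7, q = 0.

p = 7, q = 0, z = 21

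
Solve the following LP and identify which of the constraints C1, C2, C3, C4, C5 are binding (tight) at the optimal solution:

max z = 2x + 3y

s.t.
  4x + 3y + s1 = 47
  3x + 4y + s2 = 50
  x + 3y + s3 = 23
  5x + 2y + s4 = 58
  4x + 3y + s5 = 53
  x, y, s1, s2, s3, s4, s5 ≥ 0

At x = 8, y = 5, compute slack b - a·x for each constraint:
  C1: 47 − 47 = 0  (binding)
  C2: 50 − 44 = 6  (slack)
  C3: 23 − 23 = 0  (binding)
  C4: 58 − 50 = 8  (slack)
  C5: 53 − 47 = 6  (slack)

Optimal: x = 8, y = 5
Binding: C1, C3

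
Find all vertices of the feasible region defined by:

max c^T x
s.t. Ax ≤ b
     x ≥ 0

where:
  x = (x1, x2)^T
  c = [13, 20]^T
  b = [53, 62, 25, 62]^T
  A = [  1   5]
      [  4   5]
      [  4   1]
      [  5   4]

(0, 0), (6.25, 0), (3.938, 9.25), (3, 10), (0, 10.6)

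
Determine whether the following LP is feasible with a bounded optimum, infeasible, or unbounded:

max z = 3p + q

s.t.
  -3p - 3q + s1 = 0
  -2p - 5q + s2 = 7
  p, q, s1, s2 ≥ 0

Unbounded (objective can increase without bound)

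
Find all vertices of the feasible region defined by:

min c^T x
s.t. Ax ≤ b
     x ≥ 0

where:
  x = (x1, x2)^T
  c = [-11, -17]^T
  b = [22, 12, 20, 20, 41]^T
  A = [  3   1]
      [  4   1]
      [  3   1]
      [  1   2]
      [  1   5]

(0, 0), (3, 0), (1, 8), (0, 8.2)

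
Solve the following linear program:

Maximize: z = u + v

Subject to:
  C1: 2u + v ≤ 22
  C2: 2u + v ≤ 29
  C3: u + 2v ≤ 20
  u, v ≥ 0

Evaluate the objective at each vertex of the feasible region:
  z(0, 0) = 0
  z(11, 0) = 11
  z(8, 6) = 14  ←
  z(0, 10) = 10
The maximum is at u = 8, v = 6.

u = 8, v = 6, z = 14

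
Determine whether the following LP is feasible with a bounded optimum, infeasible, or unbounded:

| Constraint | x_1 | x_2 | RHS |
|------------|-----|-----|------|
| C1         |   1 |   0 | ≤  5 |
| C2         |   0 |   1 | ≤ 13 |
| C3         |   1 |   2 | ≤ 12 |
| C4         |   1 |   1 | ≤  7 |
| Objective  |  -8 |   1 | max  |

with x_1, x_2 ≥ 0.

Feasible with a bounded optimal solution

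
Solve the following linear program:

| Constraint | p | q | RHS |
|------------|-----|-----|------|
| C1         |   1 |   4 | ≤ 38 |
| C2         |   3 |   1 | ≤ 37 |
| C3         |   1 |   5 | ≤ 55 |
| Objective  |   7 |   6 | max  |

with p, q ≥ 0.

Evaluate the objective at each vertex of the feasible region:
  z(0, 0) = 0
  z(12.33, 0) = 86.33
  z(10, 7) = 112  ←
  z(0, 9.5) = 57
The maximum is at p = 10, q = 7.

p = 10, q = 7, z = 112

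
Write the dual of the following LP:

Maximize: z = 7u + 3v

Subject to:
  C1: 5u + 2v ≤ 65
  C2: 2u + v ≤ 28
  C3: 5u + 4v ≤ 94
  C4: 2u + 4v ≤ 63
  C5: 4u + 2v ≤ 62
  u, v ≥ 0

Primal max cᵀx s.t. Ax ≤ b, x ≥ 0  →  Dual min bᵀy s.t. Aᵀy ≥ c, y ≥ 0.

Minimize: z = 65y1 + 28y2 + 94y3 + 63y4 + 62y5

Subject to:
  5y1 + 2y2 + 5y3 + 2y4 + 4y5 ≥ 7
  2y1 + y2 + 4y3 + 4y4 + 2y5 ≥ 3
  y1, y2, y3, y4, y5 ≥ 0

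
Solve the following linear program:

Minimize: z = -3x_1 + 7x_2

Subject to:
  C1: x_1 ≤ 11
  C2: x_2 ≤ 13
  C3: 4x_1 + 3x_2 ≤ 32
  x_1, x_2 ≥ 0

Evaluate the objective at each vertex of the feasible region:
  z(0, 0) = 0
  z(8, 0) = -24  ←
  z(0, 10.67) = 74.67
The minimum is at x_1 = 8, x_2 = 0.

x_1 = 8, x_2 = 0, z = -24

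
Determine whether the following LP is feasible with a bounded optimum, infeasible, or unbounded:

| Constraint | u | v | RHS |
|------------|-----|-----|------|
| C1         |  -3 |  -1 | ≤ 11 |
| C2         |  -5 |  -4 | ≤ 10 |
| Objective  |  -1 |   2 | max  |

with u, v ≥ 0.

Unbounded (objective can increase without bound)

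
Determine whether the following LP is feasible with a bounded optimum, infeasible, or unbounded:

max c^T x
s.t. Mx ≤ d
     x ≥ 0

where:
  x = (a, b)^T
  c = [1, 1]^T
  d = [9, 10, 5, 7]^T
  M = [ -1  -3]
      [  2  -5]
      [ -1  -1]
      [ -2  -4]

Unbounded (objective can increase without bound)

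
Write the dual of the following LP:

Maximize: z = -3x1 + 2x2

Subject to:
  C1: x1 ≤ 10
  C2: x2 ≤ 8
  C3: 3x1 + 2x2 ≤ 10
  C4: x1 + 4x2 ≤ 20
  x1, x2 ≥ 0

Primal max cᵀx s.t. Ax ≤ b, x ≥ 0  →  Dual min bᵀy s.t. Aᵀy ≥ c, y ≥ 0.

Minimize: z = 10y1 + 8y2 + 10y3 + 20y4

Subject to:
  y1 + 3y3 + y4 ≥ -3
  y2 + 2y3 + 4y4 ≥ 2
  y1, y2, y3, y4 ≥ 0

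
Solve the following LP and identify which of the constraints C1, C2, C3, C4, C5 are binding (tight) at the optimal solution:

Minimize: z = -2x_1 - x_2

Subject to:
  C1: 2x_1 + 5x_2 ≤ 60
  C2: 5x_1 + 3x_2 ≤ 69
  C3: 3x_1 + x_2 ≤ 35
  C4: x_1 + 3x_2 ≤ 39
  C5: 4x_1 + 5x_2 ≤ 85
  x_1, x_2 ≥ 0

At x_1 = 9, x_2 = 8, compute slack b - a·x for each constraint:
  C1: 60 − 58 = 2  (slack)
  C2: 69 − 69 = 0  (binding)
  C3: 35 − 35 = 0  (binding)
  C4: 39 − 33 = 6  (slack)
  C5: 85 − 76 = 9  (slack)

Optimal: x_1 = 9, x_2 = 8
Binding: C2, C3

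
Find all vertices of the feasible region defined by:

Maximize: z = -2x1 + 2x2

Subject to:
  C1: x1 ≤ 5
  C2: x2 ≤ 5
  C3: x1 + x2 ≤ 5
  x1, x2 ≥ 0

(0, 0), (5, 0), (0, 5)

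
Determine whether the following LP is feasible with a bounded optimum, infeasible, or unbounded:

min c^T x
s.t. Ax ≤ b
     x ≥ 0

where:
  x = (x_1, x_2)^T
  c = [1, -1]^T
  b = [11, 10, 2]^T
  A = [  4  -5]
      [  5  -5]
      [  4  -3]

Unbounded (objective can decrease without bound)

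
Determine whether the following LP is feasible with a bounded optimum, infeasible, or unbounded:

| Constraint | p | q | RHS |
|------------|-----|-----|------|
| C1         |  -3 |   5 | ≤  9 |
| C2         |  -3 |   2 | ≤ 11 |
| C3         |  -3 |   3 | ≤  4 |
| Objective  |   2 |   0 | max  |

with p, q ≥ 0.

Unbounded (objective can increase without bound)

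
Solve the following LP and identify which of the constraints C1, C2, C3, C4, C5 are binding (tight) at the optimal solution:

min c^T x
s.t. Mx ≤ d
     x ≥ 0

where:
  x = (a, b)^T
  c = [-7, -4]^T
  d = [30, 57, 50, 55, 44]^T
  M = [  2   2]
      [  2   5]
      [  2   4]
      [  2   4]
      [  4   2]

At a = 7, b = 8, compute slack b - a·x for each constraint:
  C1: 30 − 30 = 0  (binding)
  C2: 57 − 54 = 3  (slack)
  C3: 50 − 46 = 4  (slack)
  C4: 55 − 46 = 9  (slack)
  C5: 44 − 44 = 0  (binding)

Optimal: a = 7, b = 8
Binding: C1, C5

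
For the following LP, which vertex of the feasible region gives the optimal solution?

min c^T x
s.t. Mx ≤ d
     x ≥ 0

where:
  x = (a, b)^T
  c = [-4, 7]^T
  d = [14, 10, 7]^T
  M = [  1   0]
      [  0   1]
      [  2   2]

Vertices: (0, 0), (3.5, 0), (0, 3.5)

Evaluate the objective at each vertex of the feasible region:
  z(0, 0) = 0
  z(3.5, 0) = -14  ←
  z(0, 3.5) = 24.5
The minimum is at a = 3.5, b = 0.

(3.5, 0)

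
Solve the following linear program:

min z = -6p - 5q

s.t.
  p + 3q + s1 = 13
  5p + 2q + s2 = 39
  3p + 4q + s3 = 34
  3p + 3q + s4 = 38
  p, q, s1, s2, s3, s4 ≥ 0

Evaluate the objective at each vertex of the feasible region:
  z(0, 0) = 0
  z(7.8, 0) = -46.8
  z(7, 2) = -52  ←
  z(0, 4.333) = -21.67
The minimum is at p = 7, q = 2.

p = 7, q = 2, z = -52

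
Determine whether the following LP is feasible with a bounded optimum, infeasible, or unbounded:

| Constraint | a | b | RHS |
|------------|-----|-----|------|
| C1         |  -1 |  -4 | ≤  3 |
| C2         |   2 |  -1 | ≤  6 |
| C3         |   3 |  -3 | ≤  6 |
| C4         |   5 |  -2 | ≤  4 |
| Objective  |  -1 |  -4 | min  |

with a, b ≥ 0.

Unbounded (objective can decrease without bound)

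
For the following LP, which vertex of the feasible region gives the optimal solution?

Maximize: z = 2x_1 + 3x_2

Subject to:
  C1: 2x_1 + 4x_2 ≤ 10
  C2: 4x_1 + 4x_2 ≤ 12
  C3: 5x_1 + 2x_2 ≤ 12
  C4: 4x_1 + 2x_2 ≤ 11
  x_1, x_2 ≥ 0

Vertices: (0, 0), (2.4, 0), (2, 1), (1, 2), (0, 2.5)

Evaluate the objective at each vertex of the feasible region:
  z(0, 0) = 0
  z(2.4, 0) = 4.8
  z(2, 1) = 7
  z(1, 2) = 8  ←
  z(0, 2.5) = 7.5
The maximum is at x_1 = 1, x_2 = 2.

(1, 2)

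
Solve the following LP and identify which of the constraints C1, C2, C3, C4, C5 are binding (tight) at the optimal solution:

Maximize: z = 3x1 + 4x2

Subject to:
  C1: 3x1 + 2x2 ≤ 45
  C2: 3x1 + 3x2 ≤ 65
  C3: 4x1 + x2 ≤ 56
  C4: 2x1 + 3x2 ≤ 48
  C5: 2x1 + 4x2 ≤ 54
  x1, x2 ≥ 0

At x1 = 9, x2 = 9, compute slack b - a·x for each constraint:
  C1: 45 − 45 = 0  (binding)
  C2: 65 − 54 = 11  (slack)
  C3: 56 − 45 = 11  (slack)
  C4: 48 − 45 = 3  (slack)
  C5: 54 − 54 = 0  (binding)

Optimal: x1 = 9, x2 = 9
Binding: C1, C5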